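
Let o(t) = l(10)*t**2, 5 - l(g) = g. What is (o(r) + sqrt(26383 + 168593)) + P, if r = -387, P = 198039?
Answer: -550806 + 12*sqrt(1354) ≈ -5.5036e+5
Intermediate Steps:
l(g) = 5 - g
o(t) = -5*t**2 (o(t) = (5 - 1*10)*t**2 = (5 - 10)*t**2 = -5*t**2)
(o(r) + sqrt(26383 + 168593)) + P = (-5*(-387)**2 + sqrt(26383 + 168593)) + 198039 = (-5*149769 + sqrt(194976)) + 198039 = (-748845 + 12*sqrt(1354)) + 198039 = -550806 + 12*sqrt(1354)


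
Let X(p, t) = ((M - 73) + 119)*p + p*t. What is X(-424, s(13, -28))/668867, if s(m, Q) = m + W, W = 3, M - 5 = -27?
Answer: -16960/668867 ≈ -0.025356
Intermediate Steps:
M = -22 (M = 5 - 27 = -22)
s(m, Q) = 3 + m (s(m, Q) = m + 3 = 3 + m)
X(p, t) = 24*p + p*t (X(p, t) = ((-22 - 73) + 119)*p + p*t = (-95 + 119)*p + p*t = 24*p + p*t)
X(-424, s(13, -28))/668867 = -424*(24 + (3 + 13))/668867 = -424*(24 + 16)*(1/668867) = -424*40*(1/668867) = -16960*1/668867 = -16960/668867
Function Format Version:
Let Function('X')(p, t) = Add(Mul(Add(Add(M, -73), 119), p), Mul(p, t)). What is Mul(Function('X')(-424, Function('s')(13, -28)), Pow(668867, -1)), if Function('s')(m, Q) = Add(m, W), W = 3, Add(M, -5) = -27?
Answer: Rational(-16960, 668867) ≈ -0.025356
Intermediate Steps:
M = -22 (M = Add(5, -27) = -22)
Function('s')(m, Q) = Add(3, m) (Function('s')(m, Q) = Add(m, 3) = Add(3, m))
Function('X')(p, t) = Add(Mul(24, p), Mul(p, t)) (Function('X')(p, t) = Add(Mul(Add(Add(-22, -73), 119), p), Mul(p, t)) = Add(Mul(Add(-95, 119), p), Mul(p, t)) = Add(Mul(24, p), Mul(p, t)))
Mul(Function('X')(-424, Function('s')(13, -28)), Pow(668867, -1)) = Mul(Mul(-424, Add(24, Add(3, 13))), Pow(668867, -1)) = Mul(Mul(-424, Add(24, 16)), Rational(1, 668867)) = Mul(Mul(-424, 40), Rational(1, 668867)) = Mul(-16960, Rational(1, 668867)) = Rational(-16960, 668867)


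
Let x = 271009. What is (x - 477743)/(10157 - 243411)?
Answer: 103367/116627 ≈ 0.88630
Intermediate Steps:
(x - 477743)/(10157 - 243411) = (271009 - 477743)/(10157 - 243411) = -206734/(-233254) = -206734*(-1/233254) = 103367/116627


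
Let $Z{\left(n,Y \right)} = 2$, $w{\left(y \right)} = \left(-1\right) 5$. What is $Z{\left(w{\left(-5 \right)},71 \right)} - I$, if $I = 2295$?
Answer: $-2293$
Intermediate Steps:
$w{\left(y \right)} = -5$
$Z{\left(w{\left(-5 \right)},71 \right)} - I = 2 - 2295 = -2293$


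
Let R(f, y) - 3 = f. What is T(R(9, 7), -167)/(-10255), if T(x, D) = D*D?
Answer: -27889/10255 ≈ -2.7196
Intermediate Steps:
R(f, y) = 3 + f
T(x, D) = D²
T(R(9, 7), -167)/(-10255) = (-167)²/(-10255) = 27889*(-1/10255) = -27889/10255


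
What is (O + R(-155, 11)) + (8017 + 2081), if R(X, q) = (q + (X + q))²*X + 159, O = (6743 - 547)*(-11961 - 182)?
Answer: -77969566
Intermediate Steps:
O = -75238028 (O = 6196*(-12143) = -75238028)
R(X, q) = 159 + X*(X + 2*q)² (R(X, q) = (X + 2*q)²*X + 159 = X*(X + 2*q)² + 159 = 159 + X*(X + 2*q)²)
(O + R(-155, 11)) + (8017 + 2081) = (-75238028 + (159 - 155*(-155 + 2*11)²)) + (8017 + 2081) = (-75238028 + (159 - 155*(-155 + 22)²)) + 10098 = (-75238028 + (159 - 155*(-133)²)) + 10098 = (-75238028 + (159 - 155*17689)) + 10098 = (-75238028 + (159 - 2741795)) + 10098 = (-75238028 - 2741636) + 10098 = -77979664 + 10098 = -77969566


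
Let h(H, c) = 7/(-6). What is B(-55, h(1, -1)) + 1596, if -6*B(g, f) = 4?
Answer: 4786/3 ≈ 1595.3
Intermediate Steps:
h(H, c) = -7/6 (h(H, c) = 7*(-1/6) = -7/6)
B(g, f) = -2/3 (B(g, f) = -1/6*4 = -2/3)
B(-55, h(1, -1)) + 1596 = -2/3 + 1596 = 4786/3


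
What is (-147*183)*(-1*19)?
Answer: 511119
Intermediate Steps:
(-147*183)*(-1*19) = -26901*(-19) = 511119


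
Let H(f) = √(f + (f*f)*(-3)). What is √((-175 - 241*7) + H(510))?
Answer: √(-1862 + I*√779790) ≈ 9.9696 + 44.288*I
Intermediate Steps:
H(f) = √(f - 3*f²) (H(f) = √(f + f²*(-3)) = √(f - 3*f²))
√((-175 - 241*7) + H(510)) = √((-175 - 241*7) + √(510*(1 - 3*510))) = √((-175 - 1687) + √(510*(1 - 1530))) = √(-1862 + √(510*(-1529))) = √(-1862 + √(-779790)) = √(-1862 + I*√779790)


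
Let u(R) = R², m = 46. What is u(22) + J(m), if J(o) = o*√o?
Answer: 484 + 46*√46 ≈ 795.99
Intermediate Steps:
J(o) = o^(3/2)
u(22) + J(m) = 22² + 46^(3/2) = 484 + 46*√46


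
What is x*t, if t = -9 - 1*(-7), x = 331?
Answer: -662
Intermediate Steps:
t = -2 (t = -9 + 7 = -2)
x*t = 331*(-2) = -662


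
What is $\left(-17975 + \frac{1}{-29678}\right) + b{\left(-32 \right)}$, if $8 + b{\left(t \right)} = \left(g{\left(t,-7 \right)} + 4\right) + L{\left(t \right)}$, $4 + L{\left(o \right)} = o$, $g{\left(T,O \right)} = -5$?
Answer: $- \frac{534797561}{29678} \approx -18020.0$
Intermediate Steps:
$L{\left(o \right)} = -4 + o$
$b{\left(t \right)} = -13 + t$ ($b{\left(t \right)} = -8 + \left(\left(-5 + 4\right) + \left(-4 + t\right)\right) = -8 + \left(-1 + \left(-4 + t\right)\right) = -8 + \left(-5 + t\right) = -13 + t$)
$\left(-17975 + \frac{1}{-29678}\right) + b{\left(-32 \right)} = \left(-17975 + \frac{1}{-29678}\right) - 45 = \left(-17975 - \frac{1}{29678}\right) - 45 = - \frac{533462051}{29678} - 45 = - \frac{534797561}{29678}$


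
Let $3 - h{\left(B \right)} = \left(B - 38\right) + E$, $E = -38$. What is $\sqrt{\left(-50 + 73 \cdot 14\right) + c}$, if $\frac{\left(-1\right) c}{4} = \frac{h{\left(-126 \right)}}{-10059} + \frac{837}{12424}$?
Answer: $\frac{5 \sqrt{37945019995246518}}{31243254} \approx 31.174$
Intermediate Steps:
$h{\left(B \right)} = 79 - B$ ($h{\left(B \right)} = 3 - \left(\left(B - 38\right) - 38\right) = 3 - \left(\left(-38 + B\right) - 38\right) = 3 - \left(-76 + B\right) = 79 - B$)
$c = - \frac{5872463}{31243254}$ ($c = - 4 \left(\frac{79 - -126}{-10059} + \frac{837}{12424}\right) = - 4 \left(\left(79 + 126\right) \left(- \frac{1}{10059}\right) + 837 \cdot \frac{1}{12424}\right) = - 4 \left(205 \left(- \frac{1}{10059}\right) + \frac{837}{12424}\right) = - 4 \left(- \frac{205}{10059} + \frac{837}{12424}\right) = \left(-4\right) \frac{5872463}{124973016} = - \frac{5872463}{31243254} \approx -0.18796$)
$\sqrt{\left(-50 + 73 \cdot 14\right) + c} = \sqrt{\left(-50 + 73 \cdot 14\right) - \frac{5872463}{31243254}} = \sqrt{\left(-50 + 1022\right) - \frac{5872463}{31243254}} = \sqrt{972 - \frac{5872463}{31243254}} = \sqrt{\frac{30362570425}{31243254}} = \frac{5 \sqrt{37945019995246518}}{31243254}$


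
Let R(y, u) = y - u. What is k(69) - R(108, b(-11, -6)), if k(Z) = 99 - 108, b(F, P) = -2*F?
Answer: -95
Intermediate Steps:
k(Z) = -9
k(69) - R(108, b(-11, -6)) = -9 - (108 - (-2)*(-11)) = -9 - (108 - 1*22) = -9 - (108 - 22) = -9 - 1*86 = -9 - 86 = -95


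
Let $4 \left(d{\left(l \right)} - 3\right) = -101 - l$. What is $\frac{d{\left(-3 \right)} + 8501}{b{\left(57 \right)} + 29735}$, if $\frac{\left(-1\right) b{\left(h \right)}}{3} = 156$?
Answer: $\frac{16959}{58534} \approx 0.28973$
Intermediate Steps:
$d{\left(l \right)} = - \frac{89}{4} - \frac{l}{4}$ ($d{\left(l \right)} = 3 + \frac{-101 - l}{4} = 3 - \left(\frac{101}{4} + \frac{l}{4}\right) = - \frac{89}{4} - \frac{l}{4}$)
$b{\left(h \right)} = -468$ ($b{\left(h \right)} = \left(-3\right) 156 = -468$)
$\frac{d{\left(-3 \right)} + 8501}{b{\left(57 \right)} + 29735} = \frac{\left(- \frac{89}{4} - - \frac{3}{4}\right) + 8501}{-468 + 29735} = \frac{\left(- \frac{89}{4} + \frac{3}{4}\right) + 8501}{29267} = \left(- \frac{43}{2} + 8501\right) \frac{1}{29267} = \frac{16959}{2} \cdot \frac{1}{29267} = \frac{16959}{58534}$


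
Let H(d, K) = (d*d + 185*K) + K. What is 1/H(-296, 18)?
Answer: 1/90964 ≈ 1.0993e-5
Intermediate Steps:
H(d, K) = d² + 186*K (H(d, K) = (d² + 185*K) + K = d² + 186*K)
1/H(-296, 18) = 1/((-296)² + 186*18) = 1/(87616 + 3348) = 1/90964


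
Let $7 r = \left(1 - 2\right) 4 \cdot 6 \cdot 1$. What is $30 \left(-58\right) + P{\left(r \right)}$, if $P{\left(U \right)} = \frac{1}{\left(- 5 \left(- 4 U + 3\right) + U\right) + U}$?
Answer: $- \frac{1101427}{633} \approx -1740.0$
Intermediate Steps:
$r = - \frac{24}{7}$ ($r = \frac{\left(1 - 2\right) 4 \cdot 6 \cdot 1}{7} = \frac{\left(-1\right) 24 \cdot 1}{7} = \frac{\left(-1\right) 24}{7} = \frac{1}{7} \left(-24\right) = - \frac{24}{7} \approx -3.4286$)
$P{\left(U \right)} = \frac{1}{-15 + 22 U}$ ($P{\left(U \right)} = \frac{1}{\left(- 5 \left(3 - 4 U\right) + U\right) + U} = \frac{1}{\left(\left(-15 + 20 U\right) + U\right) + U} = \frac{1}{\left(-15 + 21 U\right) + U} = \frac{1}{-15 + 22 U}$)
$30 \left(-58\right) + P{\left(r \right)} = 30 \left(-58\right) + \frac{1}{-15 + 22 \left(- \frac{24}{7}\right)} = -1740 + \frac{1}{-15 - \frac{528}{7}} = -1740 + \frac{1}{- \frac{633}{7}} = -1740 - \frac{7}{633} = - \frac{1101427}{633}$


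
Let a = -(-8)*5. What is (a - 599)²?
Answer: 312481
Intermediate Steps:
a = 40 (a = -8*(-5) = 40)
(a - 599)² = (40 - 599)² = (-559)² = 312481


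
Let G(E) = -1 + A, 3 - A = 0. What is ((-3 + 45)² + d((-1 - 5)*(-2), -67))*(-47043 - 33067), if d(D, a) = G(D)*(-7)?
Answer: -140192500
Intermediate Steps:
A = 3 (A = 3 - 1*0 = 3 + 0 = 3)
G(E) = 2 (G(E) = -1 + 3 = 2)
d(D, a) = -14 (d(D, a) = 2*(-7) = -14)
((-3 + 45)² + d((-1 - 5)*(-2), -67))*(-47043 - 33067) = ((-3 + 45)² - 14)*(-47043 - 33067) = (42² - 14)*(-80110) = (1764 - 14)*(-80110) = 1750*(-80110) = -140192500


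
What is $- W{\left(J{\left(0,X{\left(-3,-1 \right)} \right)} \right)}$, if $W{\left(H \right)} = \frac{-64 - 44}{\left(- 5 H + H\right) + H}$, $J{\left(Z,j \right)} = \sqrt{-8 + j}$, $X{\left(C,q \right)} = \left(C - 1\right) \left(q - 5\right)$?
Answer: $-9$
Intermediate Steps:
$X{\left(C,q \right)} = \left(-1 + C\right) \left(-5 + q\right)$
$W{\left(H \right)} = \frac{36}{H}$ ($W{\left(H \right)} = - \frac{108}{- 4 H + H} = - \frac{108}{\left(-3\right) H} = - 108 \left(- \frac{1}{3 H}\right) = \frac{36}{H}$)
$- W{\left(J{\left(0,X{\left(-3,-1 \right)} \right)} \right)} = - \frac{36}{\sqrt{-8 - -24}} = - \frac{36}{\sqrt{-8 + \left(5 + 1 + 15 + 3\right)}} = - \frac{36}{\sqrt{-8 + 24}} = - \frac{36}{\sqrt{16}} = - \frac{36}{4} = \left(-1\right) 9 = -9$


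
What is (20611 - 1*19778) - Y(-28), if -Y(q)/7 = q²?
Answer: 6321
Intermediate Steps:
Y(q) = -7*q²
(20611 - 1*19778) - Y(-28) = (20611 - 1*19778) - (-7)*(-28)² = (20611 - 19778) - (-7)*784 = 833 - 1*(-5488) = 833 + 5488 = 6321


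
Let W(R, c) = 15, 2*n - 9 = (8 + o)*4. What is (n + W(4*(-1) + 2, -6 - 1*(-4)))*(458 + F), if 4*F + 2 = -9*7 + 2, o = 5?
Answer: 160979/8 ≈ 20122.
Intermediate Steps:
n = 61/2 (n = 9/2 + ((8 + 5)*4)/2 = 9/2 + (13*4)/2 = 9/2 + (½)*52 = 9/2 + 26 = 61/2 ≈ 30.500)
F = -63/4 (F = -½ + (-9*7 + 2)/4 = -½ + (-63 + 2)/4 = -½ + (¼)*(-61) = -½ - 61/4 = -63/4 ≈ -15.750)
(n + W(4*(-1) + 2, -6 - 1*(-4)))*(458 + F) = (61/2 + 15)*(458 - 63/4) = (91/2)*(1769/4) = 160979/8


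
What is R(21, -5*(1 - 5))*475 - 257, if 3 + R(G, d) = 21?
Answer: 8293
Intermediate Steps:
R(G, d) = 18 (R(G, d) = -3 + 21 = 18)
R(21, -5*(1 - 5))*475 - 257 = 18*475 - 257 = 8550 - 257 = 8293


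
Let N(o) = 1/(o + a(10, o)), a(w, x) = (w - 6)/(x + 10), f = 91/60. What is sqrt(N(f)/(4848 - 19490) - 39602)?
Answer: 2*I*sqrt(3169154473675548560783)/565774201 ≈ 199.0*I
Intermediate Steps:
f = 91/60 (f = 91*(1/60) = 91/60 ≈ 1.5167)
a(w, x) = (-6 + w)/(10 + x)
N(o) = 1/(o + 4/(10 + o)) (N(o) = 1/(o + (-6 + 10)/(10 + o)) = 1/(o + 4/(10 + o)))
sqrt(N(f)/(4848 - 19490) - 39602) = sqrt(((10 + 91/60)/(4 + 91*(10 + 91/60)/60))/(4848 - 19490) - 39602) = sqrt(((691/60)/(4 + (91/60)*(691/60)))/(-14642) - 39602) = sqrt(((691/60)/(4 + 62881/3600))*(-1/14642) - 39602) = sqrt(((691/60)/(77281/3600))*(-1/14642) - 39602) = sqrt(((3600/77281)*(691/60))*(-1/14642) - 39602) = sqrt((41460/77281)*(-1/14642) - 39602) = sqrt(-20730/565774201 - 39602) = sqrt(-22405789928732/565774201) = 2*I*sqrt(3169154473675548560783)/565774201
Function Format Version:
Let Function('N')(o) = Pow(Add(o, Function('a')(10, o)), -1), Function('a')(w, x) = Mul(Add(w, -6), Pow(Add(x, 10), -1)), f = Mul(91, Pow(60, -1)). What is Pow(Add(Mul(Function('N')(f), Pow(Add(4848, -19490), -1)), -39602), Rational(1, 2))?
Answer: Mul(Rational(2, 565774201), I, Pow(3169154473675548560783, Rational(1, 2))) ≈ Mul(199.00, I)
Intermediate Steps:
f = Rational(91, 60) (f = Mul(91, Rational(1, 60)) = Rational(91, 60) ≈ 1.5167)
Function('a')(w, x) = Mul(Pow(Add(10, x), -1), Add(-6, w)) (Function('a')(w, x) = Mul(Add(-6, w), Pow(Add(10, x), -1)) = Mul(Pow(Add(10, x), -1), Add(-6, w)))
Function('N')(o) = Pow(Add(o, Mul(4, Pow(Add(10, o), -1))), -1) (Function('N')(o) = Pow(Add(o, Mul(Pow(Add(10, o), -1), Add(-6, 10))), -1) = Pow(Add(o, Mul(Pow(Add(10, o), -1), 4)), -1) = Pow(Add(o, Mul(4, Pow(Add(10, o), -1))), -1))
Pow(Add(Mul(Function('N')(f), Pow(Add(4848, -19490), -1)), -39602), Rational(1, 2)) = Pow(Add(Mul(Mul(Pow(Add(4, Mul(Rational(91, 60), Add(10, Rational(91, 60)))), -1), Add(10, Rational(91, 60))), Pow(Add(4848, -19490), -1)), -39602), Rational(1, 2)) = Pow(Add(Mul(Mul(Pow(Add(4, Mul(Rational(91, 60), Rational(691, 60))), -1), Rational(691, 60)), Pow(-14642, -1)), -39602), Rational(1, 2)) = Pow(Add(Mul(Mul(Pow(Add(4, Rational(62881, 3600)), -1), Rational(691, 60)), Rational(-1, 14642)), -39602), Rational(1, 2)) = Pow(Add(Mul(Mul(Pow(Rational(77281, 3600), -1), Rational(691, 60)), Rational(-1, 14642)), -39602), Rational(1, 2)) = Pow(Add(Mul(Mul(Rational(3600, 77281), Rational(691, 60)), Rational(-1, 14642)), -39602), Rational(1, 2)) = Pow(Add(Mul(Rational(41460, 77281), Rational(-1, 14642)), -39602), Rational(1, 2)) = Pow(Add(Rational(-20730, 565774201), -39602), Rational(1, 2)) = Pow(Rational(-22405789928732, 565774201), Rational(1, 2)) = Mul(Rational(2, 565774201), I, Pow(3169154473675548560783, Rational(1, 2)))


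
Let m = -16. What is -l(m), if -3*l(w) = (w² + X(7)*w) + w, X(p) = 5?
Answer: 160/3 ≈ 53.333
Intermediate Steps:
l(w) = -2*w - w²/3 (l(w) = -((w² + 5*w) + w)/3 = -(w² + 6*w)/3 = -2*w - w²/3)
-l(m) = -(-1)*(-16)*(6 - 16)/3 = -(-1)*(-16)*(-10)/3 = -1*(-160/3) = 160/3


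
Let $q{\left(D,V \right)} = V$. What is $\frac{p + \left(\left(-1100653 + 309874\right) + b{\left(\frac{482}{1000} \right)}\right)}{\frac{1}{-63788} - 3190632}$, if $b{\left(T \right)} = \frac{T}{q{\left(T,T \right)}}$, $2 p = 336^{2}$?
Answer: $\frac{46841442040}{203524034017} \approx 0.23015$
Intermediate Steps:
$p = 56448$ ($p = \frac{336^{2}}{2} = \frac{1}{2} \cdot 112896 = 56448$)
$b{\left(T \right)} = 1$ ($b{\left(T \right)} = \frac{T}{T} = 1$)
$\frac{p + \left(\left(-1100653 + 309874\right) + b{\left(\frac{482}{1000} \right)}\right)}{\frac{1}{-63788} - 3190632} = \frac{56448 + \left(\left(-1100653 + 309874\right) + 1\right)}{\frac{1}{-63788} - 3190632} = \frac{56448 + \left(-790779 + 1\right)}{- \frac{1}{63788} - 3190632} = \frac{56448 - 790778}{- \frac{203524034017}{63788}} = \left(-734330\right) \left(- \frac{63788}{203524034017}\right) = \frac{46841442040}{203524034017}$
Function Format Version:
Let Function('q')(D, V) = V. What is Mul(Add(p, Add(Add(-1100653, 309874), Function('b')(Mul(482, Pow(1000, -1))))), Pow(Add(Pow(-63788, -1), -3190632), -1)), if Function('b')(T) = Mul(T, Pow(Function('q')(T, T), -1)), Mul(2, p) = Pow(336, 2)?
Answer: Rational(46841442040, 203524034017) ≈ 0.23015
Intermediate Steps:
p = 56448 (p = Mul(Rational(1, 2), Pow(336, 2)) = Mul(Rational(1, 2), 112896) = 56448)
Function('b')(T) = 1 (Function('b')(T) = Mul(T, Pow(T, -1)) = 1)
Mul(Add(p, Add(Add(-1100653, 309874), Function('b')(Mul(482, Pow(1000, -1))))), Pow(Add(Pow(-63788, -1), -3190632), -1)) = Mul(Add(56448, Add(Add(-1100653, 309874), 1)), Pow(Add(Pow(-63788, -1), -3190632), -1)) = Mul(Add(56448, Add(-790779, 1)), Pow(Add(Rational(-1, 63788), -3190632), -1)) = Mul(Add(56448, -790778), Pow(Rational(-203524034017, 63788), -1)) = Mul(-734330, Rational(-63788, 203524034017)) = Rational(46841442040, 203524034017)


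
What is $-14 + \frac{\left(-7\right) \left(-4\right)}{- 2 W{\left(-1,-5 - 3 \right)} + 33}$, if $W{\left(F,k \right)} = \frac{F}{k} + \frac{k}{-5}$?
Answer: $- \frac{7714}{591} \approx -13.052$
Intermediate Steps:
$W{\left(F,k \right)} = - \frac{k}{5} + \frac{F}{k}$ ($W{\left(F,k \right)} = \frac{F}{k} + k \left(- \frac{1}{5}\right) = \frac{F}{k} - \frac{k}{5} = - \frac{k}{5} + \frac{F}{k}$)
$-14 + \frac{\left(-7\right) \left(-4\right)}{- 2 W{\left(-1,-5 - 3 \right)} + 33} = -14 + \frac{\left(-7\right) \left(-4\right)}{- 2 \left(- \frac{-5 - 3}{5} - \frac{1}{-5 - 3}\right) + 33} = -14 + \frac{1}{- 2 \left(\left(- \frac{1}{5}\right) \left(-8\right) - \frac{1}{-8}\right) + 33} \cdot 28 = -14 + \frac{1}{- 2 \left(\frac{8}{5} - - \frac{1}{8}\right) + 33} \cdot 28 = -14 + \frac{1}{- 2 \left(\frac{8}{5} + \frac{1}{8}\right) + 33} \cdot 28 = -14 + \frac{1}{\left(-2\right) \frac{69}{40} + 33} \cdot 28 = -14 + \frac{1}{- \frac{69}{20} + 33} \cdot 28 = -14 + \frac{1}{\frac{591}{20}} \cdot 28 = -14 + \frac{20}{591} \cdot 28 = -14 + \frac{560}{591} = - \frac{7714}{591}$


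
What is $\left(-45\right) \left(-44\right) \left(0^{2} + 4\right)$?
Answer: $7920$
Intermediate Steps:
$\left(-45\right) \left(-44\right) \left(0^{2} + 4\right) = 1980 \left(0 + 4\right) = 1980 \cdot 4 = 7920$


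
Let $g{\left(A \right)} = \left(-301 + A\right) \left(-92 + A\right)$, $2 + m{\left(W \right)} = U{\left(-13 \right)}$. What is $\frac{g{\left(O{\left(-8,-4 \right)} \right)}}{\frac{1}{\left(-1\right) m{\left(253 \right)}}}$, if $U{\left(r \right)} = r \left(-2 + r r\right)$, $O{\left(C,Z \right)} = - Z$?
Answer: $56793528$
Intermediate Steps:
$U{\left(r \right)} = r \left(-2 + r^{2}\right)$
$m{\left(W \right)} = -2173$ ($m{\left(W \right)} = -2 - 13 \left(-2 + \left(-13\right)^{2}\right) = -2 - 13 \left(-2 + 169\right) = -2 - 2171 = -2173$)
$\frac{g{\left(O{\left(-8,-4 \right)} \right)}}{\frac{1}{\left(-1\right) m{\left(253 \right)}}} = \frac{27692 + \left(\left(-1\right) \left(-4\right)\right)^{2} - 393 \left(\left(-1\right) \left(-4\right)\right)}{\frac{1}{\left(-1\right) \left(-2173\right)}} = \frac{27692 + 4^{2} - 1572}{\frac{1}{2173}} = \left(27692 + 16 - 1572\right) \frac{1}{\frac{1}{2173}} = 26136 \cdot 2173 = 56793528$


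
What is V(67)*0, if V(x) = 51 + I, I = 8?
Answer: 0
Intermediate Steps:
V(x) = 59 (V(x) = 51 + 8 = 59)
V(67)*0 = 59*0 = 0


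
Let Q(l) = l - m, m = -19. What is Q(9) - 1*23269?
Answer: -23241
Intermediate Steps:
Q(l) = 19 + l (Q(l) = l - 1*(-19) = l + 19 = 19 + l)
Q(9) - 1*23269 = (19 + 9) - 1*23269 = 28 - 23269 = -23241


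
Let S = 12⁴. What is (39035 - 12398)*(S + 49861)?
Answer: 1880492289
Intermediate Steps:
S = 20736
(39035 - 12398)*(S + 49861) = (39035 - 12398)*(20736 + 49861) = 26637*70597 = 1880492289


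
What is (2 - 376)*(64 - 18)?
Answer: -17204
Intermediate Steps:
(2 - 376)*(64 - 18) = -374*46 = -17204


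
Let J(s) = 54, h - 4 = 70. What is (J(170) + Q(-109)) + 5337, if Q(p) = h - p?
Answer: 5574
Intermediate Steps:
h = 74 (h = 4 + 70 = 74)
Q(p) = 74 - p
(J(170) + Q(-109)) + 5337 = (54 + (74 - 1*(-109))) + 5337 = (54 + (74 + 109)) + 5337 = (54 + 183) + 5337 = 237 + 5337 = 5574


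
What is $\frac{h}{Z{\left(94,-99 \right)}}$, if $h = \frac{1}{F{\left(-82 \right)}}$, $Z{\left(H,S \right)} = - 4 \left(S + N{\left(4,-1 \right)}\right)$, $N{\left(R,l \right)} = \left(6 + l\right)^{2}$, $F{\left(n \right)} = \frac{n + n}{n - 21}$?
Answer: $\frac{103}{48544} \approx 0.0021218$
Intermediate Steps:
$F{\left(n \right)} = \frac{2 n}{-21 + n}$
$Z{\left(H,S \right)} = -100 - 4 S$ ($Z{\left(H,S \right)} = - 4 \left(S + \left(6 - 1\right)^{2}\right) = - 4 \left(S + 5^{2}\right) = - 4 \left(S + 25\right) = - 4 \left(25 + S\right) = -100 - 4 S$)
$h = \frac{103}{164}$ ($h = \frac{1}{2 \left(-82\right) \frac{1}{-21 - 82}} = \frac{1}{2 \left(-82\right) \frac{1}{-103}} = \frac{1}{2 \left(-82\right) \left(- \frac{1}{103}\right)} = \frac{1}{\frac{164}{103}} = \frac{103}{164} \approx 0.62805$)
$\frac{h}{Z{\left(94,-99 \right)}} = \frac{103}{164 \left(-100 - -396\right)} = \frac{103}{164 \left(-100 + 396\right)} = \frac{103}{164 \cdot 296} = \frac{103}{164} \cdot \frac{1}{296} = \frac{103}{48544}$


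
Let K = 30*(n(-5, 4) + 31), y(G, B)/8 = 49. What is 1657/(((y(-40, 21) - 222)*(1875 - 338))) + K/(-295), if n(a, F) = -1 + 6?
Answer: -56340877/15416110 ≈ -3.6547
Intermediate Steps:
n(a, F) = 5
y(G, B) = 392 (y(G, B) = 8*49 = 392)
K = 1080 (K = 30*(5 + 31) = 30*36 = 1080)
1657/(((y(-40, 21) - 222)*(1875 - 338))) + K/(-295) = 1657/(((392 - 222)*(1875 - 338))) + 1080/(-295) = 1657/((170*1537)) + 1080*(-1/295) = 1657/261290 - 216/59 = -56340877/15416110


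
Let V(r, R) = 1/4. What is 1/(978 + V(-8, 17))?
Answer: 4/3913 ≈ 0.0010222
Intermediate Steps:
V(r, R) = 1/4
1/(978 + V(-8, 17)) = 1/(978 + 1/4) = 1/(3913/4) = 4/3913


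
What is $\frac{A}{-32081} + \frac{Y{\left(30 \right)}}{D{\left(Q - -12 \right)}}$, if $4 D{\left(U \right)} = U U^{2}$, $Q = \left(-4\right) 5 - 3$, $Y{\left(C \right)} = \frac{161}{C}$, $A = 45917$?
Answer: $- \frac{927062987}{640497165} \approx -1.4474$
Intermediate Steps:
$Q = -23$ ($Q = -20 - 3 = -23$)
$D{\left(U \right)} = \frac{U^{3}}{4}$ ($D{\left(U \right)} = \frac{U U^{2}}{4} = \frac{U^{3}}{4}$)
$\frac{A}{-32081} + \frac{Y{\left(30 \right)}}{D{\left(Q - -12 \right)}} = \frac{45917}{-32081} + \frac{161 \cdot \frac{1}{30}}{\frac{1}{4} \left(-23 - -12\right)^{3}} = 45917 \left(- \frac{1}{32081}\right) + \frac{161 \cdot \frac{1}{30}}{\frac{1}{4} \left(-23 + 12\right)^{3}} = - \frac{45917}{32081} + \frac{161}{30 \frac{\left(-11\right)^{3}}{4}} = - \frac{45917}{32081} + \frac{161}{30 \cdot \frac{1}{4} \left(-1331\right)} = - \frac{45917}{32081} + \frac{161}{30 \left(- \frac{1331}{4}\right)} = - \frac{45917}{32081} + \frac{161}{30} \left(- \frac{4}{1331}\right) = - \frac{45917}{32081} - \frac{322}{19965} = - \frac{927062987}{640497165}$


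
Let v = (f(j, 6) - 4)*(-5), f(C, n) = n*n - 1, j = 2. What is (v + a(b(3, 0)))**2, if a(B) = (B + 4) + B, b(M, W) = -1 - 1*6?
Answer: 27225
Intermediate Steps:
f(C, n) = -1 + n**2 (f(C, n) = n**2 - 1 = -1 + n**2)
b(M, W) = -7 (b(M, W) = -1 - 6 = -7)
a(B) = 4 + 2*B (a(B) = (4 + B) + B = 4 + 2*B)
v = -155 (v = ((-1 + 6**2) - 4)*(-5) = ((-1 + 36) - 4)*(-5) = (35 - 4)*(-5) = 31*(-5) = -155)
(v + a(b(3, 0)))**2 = (-155 + (4 + 2*(-7)))**2 = (-155 + (4 - 14))**2 = (-155 - 10)**2 = (-165)**2 = 27225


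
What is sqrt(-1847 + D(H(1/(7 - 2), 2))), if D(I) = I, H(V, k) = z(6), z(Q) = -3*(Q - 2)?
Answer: 13*I*sqrt(11) ≈ 43.116*I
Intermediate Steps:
z(Q) = 6 - 3*Q (z(Q) = -3*(-2 + Q) = 6 - 3*Q)
H(V, k) = -12 (H(V, k) = 6 - 3*6 = 6 - 18 = -12)
sqrt(-1847 + D(H(1/(7 - 2), 2))) = sqrt(-1847 - 12) = sqrt(-1859) = 13*I*sqrt(11)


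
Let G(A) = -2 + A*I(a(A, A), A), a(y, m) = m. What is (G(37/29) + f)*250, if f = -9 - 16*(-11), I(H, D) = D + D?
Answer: 35375750/841 ≈ 42064.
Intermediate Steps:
I(H, D) = 2*D
f = 167 (f = -9 + 176 = 167)
G(A) = -2 + 2*A² (G(A) = -2 + A*(2*A) = -2 + 2*A²)
(G(37/29) + f)*250 = ((-2 + 2*(37/29)²) + 167)*250 = ((-2 + 2*(1369/841)) + 167)*250 = ((-2 + 2738/841) + 167)*250 = (1056/841 + 167)*250 = (141503/841)*250 = 35375750/841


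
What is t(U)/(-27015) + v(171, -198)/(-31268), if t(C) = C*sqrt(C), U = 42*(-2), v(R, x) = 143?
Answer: -143/31268 + 56*I*sqrt(21)/9005 ≈ -0.0045734 + 0.028498*I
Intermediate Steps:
U = -84
t(C) = C**(3/2)
t(U)/(-27015) + v(171, -198)/(-31268) = (-84)**(3/2)/(-27015) + 143/(-31268) = -168*I*sqrt(21)*(-1/27015) + 143*(-1/31268) = 56*I*sqrt(21)/9005 - 143/31268 = -143/31268 + 56*I*sqrt(21)/9005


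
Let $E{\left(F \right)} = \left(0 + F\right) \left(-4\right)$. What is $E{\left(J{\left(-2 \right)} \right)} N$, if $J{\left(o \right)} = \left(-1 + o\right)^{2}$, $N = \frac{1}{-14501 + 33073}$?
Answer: $- \frac{9}{4643} \approx -0.0019384$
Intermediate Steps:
$N = \frac{1}{18572} \approx 5.3844 \cdot 10^{-5}$
$E{\left(F \right)} = - 4 F$ ($E{\left(F \right)} = F \left(-4\right) = - 4 F$)
$E{\left(J{\left(-2 \right)} \right)} N = - 4 \left(-1 - 2\right)^{2} \cdot \frac{1}{18572} = - 4 \left(-3\right)^{2} \cdot \frac{1}{18572} = \left(-4\right) 9 \cdot \frac{1}{18572} = \left(-36\right) \frac{1}{18572} = - \frac{9}{4643}$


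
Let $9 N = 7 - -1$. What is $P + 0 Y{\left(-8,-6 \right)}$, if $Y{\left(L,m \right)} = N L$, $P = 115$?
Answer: $115$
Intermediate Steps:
$N = \frac{8}{9}$ ($N = \frac{7 - -1}{9} = \frac{7 + 1}{9} = \frac{1}{9} \cdot 8 = \frac{8}{9} \approx 0.88889$)
$Y{\left(L,m \right)} = \frac{8 L}{9}$
$P + 0 Y{\left(-8,-6 \right)} = 115 + 0 \cdot \frac{8}{9} \left(-8\right) = 115 + 0 \left(- \frac{64}{9}\right) = 115 + 0 = 115$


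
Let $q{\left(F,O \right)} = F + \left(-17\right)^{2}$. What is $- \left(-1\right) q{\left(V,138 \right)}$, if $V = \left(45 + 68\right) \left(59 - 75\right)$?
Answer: $-1519$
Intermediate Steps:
$V = -1808$ ($V = 113 \left(-16\right) = -1808$)
$q{\left(F,O \right)} = 289 + F$ ($q{\left(F,O \right)} = F + 289 = 289 + F$)
$- \left(-1\right) q{\left(V,138 \right)} = - \left(-1\right) \left(289 - 1808\right) = - \left(-1\right) \left(-1519\right) = \left(-1\right) 1519 = -1519$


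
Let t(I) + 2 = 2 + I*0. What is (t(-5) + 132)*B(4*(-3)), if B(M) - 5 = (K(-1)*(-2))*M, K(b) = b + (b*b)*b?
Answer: -5676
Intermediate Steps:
K(b) = b + b³ (K(b) = b + b²*b = b + b³)
B(M) = 5 + 4*M (B(M) = 5 + ((-1 + (-1)³)*(-2))*M = 5 + ((-1 - 1)*(-2))*M = 5 + (-2*(-2))*M = 5 + 4*M)
t(I) = 0 (t(I) = -2 + (2 + I*0) = -2 + (2 + 0) = -2 + 2 = 0)
(t(-5) + 132)*B(4*(-3)) = (0 + 132)*(5 + 4*(4*(-3))) = 132*(5 + 4*(-12)) = 132*(5 - 48) = 132*(-43) = -5676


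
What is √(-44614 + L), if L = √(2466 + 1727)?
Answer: √(-44614 + √4193) ≈ 211.07*I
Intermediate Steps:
L = √4193 ≈ 64.753
√(-44614 + L) = √(-44614 + √4193)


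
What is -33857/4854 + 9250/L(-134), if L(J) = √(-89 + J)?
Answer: -33857/4854 - 9250*I*√223/223 ≈ -6.9751 - 619.43*I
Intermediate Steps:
-33857/4854 + 9250/L(-134) = -33857/4854 + 9250/(√(-89 - 134)) = -33857*1/4854 + 9250/(√(-223)) = -33857/4854 + 9250/((I*√223)) = -33857/4854 + 9250*(-I*√223/223) = -33857/4854 - 9250*I*√223/223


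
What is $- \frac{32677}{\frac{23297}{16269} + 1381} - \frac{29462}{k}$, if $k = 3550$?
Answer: $- \frac{1274941019141}{39921145150} \approx -31.936$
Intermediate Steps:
$- \frac{32677}{\frac{23297}{16269} + 1381} - \frac{29462}{k} = - \frac{32677}{\frac{23297}{16269} + 1381} - \frac{29462}{3550} = - \frac{32677}{23297 \cdot \frac{1}{16269} + 1381} - \frac{14731}{1775} = - \frac{32677}{\frac{23297}{16269} + 1381} - \frac{14731}{1775} = - \frac{32677}{\frac{22490786}{16269}} - \frac{14731}{1775} = \left(-32677\right) \frac{16269}{22490786} - \frac{14731}{1775} = - \frac{531622113}{22490786} - \frac{14731}{1775} = - \frac{1274941019141}{39921145150}$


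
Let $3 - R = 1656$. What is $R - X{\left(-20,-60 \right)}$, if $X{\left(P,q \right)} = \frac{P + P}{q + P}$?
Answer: $- \frac{3307}{2} \approx -1653.5$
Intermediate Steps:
$R = -1653$ ($R = 3 - 1656 = -1653$)
$X{\left(P,q \right)} = \frac{2 P}{P + q}$
$R - X{\left(-20,-60 \right)} = -1653 - 2 \left(-20\right) \frac{1}{-20 - 60} = -1653 - 2 \left(-20\right) \frac{1}{-80} = -1653 - 2 \left(-20\right) \left(- \frac{1}{80}\right) = -1653 - \frac{1}{2} = - \frac{3307}{2}$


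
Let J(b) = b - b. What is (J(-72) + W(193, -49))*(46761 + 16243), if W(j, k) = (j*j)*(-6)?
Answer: -14081015976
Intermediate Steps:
W(j, k) = -6*j² (W(j, k) = j²*(-6) = -6*j²)
J(b) = 0
(J(-72) + W(193, -49))*(46761 + 16243) = (0 - 6*193²)*(46761 + 16243) = (0 - 6*37249)*63004 = (0 - 223494)*63004 = -223494*63004 = -14081015976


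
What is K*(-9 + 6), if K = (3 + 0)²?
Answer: -27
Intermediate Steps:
K = 9 (K = 3² = 9)
K*(-9 + 6) = 9*(-9 + 6) = 9*(-3) = -27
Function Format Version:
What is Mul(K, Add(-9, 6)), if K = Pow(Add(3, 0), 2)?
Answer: -27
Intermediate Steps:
K = 9 (K = Pow(3, 2) = 9)
Mul(K, Add(-9, 6)) = Mul(9, Add(-9, 6)) = Mul(9, -3) = -27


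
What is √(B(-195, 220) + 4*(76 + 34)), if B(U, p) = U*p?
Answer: 2*I*√10615 ≈ 206.06*I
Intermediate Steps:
√(B(-195, 220) + 4*(76 + 34)) = √(-195*220 + 4*(76 + 34)) = √(-42900 + 4*110) = √(-42900 + 440) = √(-42460) = 2*I*√10615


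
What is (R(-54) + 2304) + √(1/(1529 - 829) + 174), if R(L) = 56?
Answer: 2360 + 349*√7/70 ≈ 2373.2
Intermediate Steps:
(R(-54) + 2304) + √(1/(1529 - 829) + 174) = (56 + 2304) + √(1/(1529 - 829) + 174) = 2360 + √(1/700 + 174) = 2360 + √(121801/700) = 2360 + 349*√7/70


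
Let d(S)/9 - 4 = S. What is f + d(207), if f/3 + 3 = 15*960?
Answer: 45090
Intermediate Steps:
f = 43191 (f = -9 + 3*(15*960) = -9 + 3*14400 = -9 + 43200 = 43191)
d(S) = 36 + 9*S
f + d(207) = 43191 + (36 + 9*207) = 43191 + (36 + 1863) = 43191 + 1899 = 45090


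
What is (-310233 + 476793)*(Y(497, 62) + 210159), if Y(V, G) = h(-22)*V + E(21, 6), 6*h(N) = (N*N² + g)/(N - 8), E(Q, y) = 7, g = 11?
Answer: 119691317944/3 ≈ 3.9897e+10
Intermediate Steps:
h(N) = (11 + N³)/(6*(-8 + N)) (h(N) = ((N*N² + 11)/(N - 8))/6 = ((N³ + 11)/(-8 + N))/6 = ((11 + N³)/(-8 + N))/6 = (11 + N³)/(6*(-8 + N)))
Y(V, G) = 7 + 10637*V/180 (Y(V, G) = ((11 + (-22)³)/(6*(-8 - 22)))*V + 7 = ((⅙)*(11 - 10648)/(-30))*V + 7 = ((⅙)*(-1/30)*(-10637))*V + 7 = 10637*V/180 + 7 = 7 + 10637*V/180)
(-310233 + 476793)*(Y(497, 62) + 210159) = (-310233 + 476793)*((7 + (10637/180)*497) + 210159) = 166560*((7 + 5286589/180) + 210159) = 166560*(5287849/180 + 210159) = 166560*(43116469/180) = 119691317944/3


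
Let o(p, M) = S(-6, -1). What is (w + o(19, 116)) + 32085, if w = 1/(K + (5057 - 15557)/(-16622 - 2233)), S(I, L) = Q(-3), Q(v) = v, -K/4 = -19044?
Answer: 3071977647681/95753932 ≈ 32082.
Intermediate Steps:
K = 76176 (K = -4*(-19044) = 76176)
S(I, L) = -3
o(p, M) = -3
w = 1257/95753932 (w = 1/(76176 + (5057 - 15557)/(-16622 - 2233)) = 1/(76176 - 10500/(-18855)) = 1/(76176 - 10500*(-1/18855)) = 1/(76176 + 700/1257) = 1/(95753932/1257) = 1257/95753932 ≈ 1.3127e-5)
(w + o(19, 116)) + 32085 = (1257/95753932 - 3) + 32085 = -287260539/95753932 + 32085 = 3071977647681/95753932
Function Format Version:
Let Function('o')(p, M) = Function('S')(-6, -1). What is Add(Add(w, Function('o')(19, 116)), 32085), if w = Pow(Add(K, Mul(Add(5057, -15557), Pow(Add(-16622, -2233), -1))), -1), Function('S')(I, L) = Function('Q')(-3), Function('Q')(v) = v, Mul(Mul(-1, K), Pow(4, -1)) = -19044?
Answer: Rational(3071977647681, 95753932) ≈ 32082.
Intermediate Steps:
K = 76176 (K = Mul(-4, -19044) = 76176)
Function('S')(I, L) = -3
Function('o')(p, M) = -3
w = Rational(1257, 95753932) (w = Pow(Add(76176, Mul(Add(5057, -15557), Pow(Add(-16622, -2233), -1))), -1) = Pow(Add(76176, Mul(-10500, Pow(-18855, -1))), -1) = Pow(Add(76176, Mul(-10500, Rational(-1, 18855))), -1) = Pow(Add(76176, Rational(700, 1257)), -1) = Pow(Rational(95753932, 1257), -1) = Rational(1257, 95753932) ≈ 1.3127e-5)
Add(Add(w, Function('o')(19, 116)), 32085) = Add(Add(Rational(1257, 95753932), -3), 32085) = Add(Rational(-287260539, 95753932), 32085) = Rational(3071977647681, 95753932)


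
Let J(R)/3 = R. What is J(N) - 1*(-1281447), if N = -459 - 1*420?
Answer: 1278810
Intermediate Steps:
N = -879 (N = -459 - 420 = -879)
J(R) = 3*R
J(N) - 1*(-1281447) = 3*(-879) - 1*(-1281447) = -2637 + 1281447 = 1278810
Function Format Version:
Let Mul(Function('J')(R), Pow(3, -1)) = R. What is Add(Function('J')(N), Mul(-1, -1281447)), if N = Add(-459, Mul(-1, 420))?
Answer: 1278810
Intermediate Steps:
N = -879 (N = Add(-459, -420) = -879)
Function('J')(R) = Mul(3, R)
Add(Function('J')(N), Mul(-1, -1281447)) = Add(Mul(3, -879), Mul(-1, -1281447)) = Add(-2637, 1281447) = 1278810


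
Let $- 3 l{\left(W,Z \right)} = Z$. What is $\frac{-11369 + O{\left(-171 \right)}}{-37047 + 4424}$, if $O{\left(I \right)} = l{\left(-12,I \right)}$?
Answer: $\frac{112}{323} \approx 0.34675$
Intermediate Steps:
$l{\left(W,Z \right)} = - \frac{Z}{3}$
$O{\left(I \right)} = - \frac{I}{3}$
$\frac{-11369 + O{\left(-171 \right)}}{-37047 + 4424} = \frac{-11369 - -57}{-37047 + 4424} = \frac{-11369 + 57}{-32623} = \left(-11312\right) \left(- \frac{1}{32623}\right) = \frac{112}{323}$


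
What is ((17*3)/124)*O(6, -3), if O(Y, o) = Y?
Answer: 153/62 ≈ 2.4677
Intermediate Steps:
((17*3)/124)*O(6, -3) = ((17*3)/124)*6 = (51*(1/124))*6 = (51/124)*6 = 153/62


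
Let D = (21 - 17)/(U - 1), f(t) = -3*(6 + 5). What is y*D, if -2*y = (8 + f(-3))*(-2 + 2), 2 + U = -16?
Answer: 0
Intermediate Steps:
U = -18 (U = -2 - 16 = -18)
f(t) = -33 (f(t) = -3*11 = -33)
D = -4/19 (D = (21 - 17)/(-18 - 1) = 4/(-19) = 4*(-1/19) = -4/19 ≈ -0.21053)
y = 0 (y = -(8 - 33)*(-2 + 2)/2 = -(-25)*0/2 = -½*0 = 0)
y*D = 0*(-4/19) = 0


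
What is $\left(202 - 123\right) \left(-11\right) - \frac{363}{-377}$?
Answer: $- \frac{327250}{377} \approx -868.04$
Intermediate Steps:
$\left(202 - 123\right) \left(-11\right) - \frac{363}{-377} = 79 \left(-11\right) - - \frac{363}{377} = -869 + \frac{363}{377} = - \frac{327250}{377}$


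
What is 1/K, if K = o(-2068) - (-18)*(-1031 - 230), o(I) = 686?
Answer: -1/22012 ≈ -4.5430e-5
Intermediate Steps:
K = -22012 (K = 686 - (-18)*(-1031 - 230) = 686 - (-18)*(-1261) = 686 - 1*22698 = 686 - 22698 = -22012)
1/K = 1/(-22012) = -1/22012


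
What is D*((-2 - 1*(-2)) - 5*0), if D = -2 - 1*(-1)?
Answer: 0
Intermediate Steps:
D = -1 (D = -2 + 1 = -1)
D*((-2 - 1*(-2)) - 5*0) = -((-2 - 1*(-2)) - 5*0) = -((-2 + 2) + 0) = -(0 + 0) = -1*0 = 0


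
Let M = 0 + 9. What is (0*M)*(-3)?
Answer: 0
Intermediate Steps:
M = 9
(0*M)*(-3) = (0*9)*(-3) = 0*(-3) = 0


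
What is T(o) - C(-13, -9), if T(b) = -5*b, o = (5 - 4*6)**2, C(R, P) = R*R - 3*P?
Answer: -2001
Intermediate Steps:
C(R, P) = R**2 - 3*P
o = 361 (o = (5 - 24)**2 = (-19)**2 = 361)
T(o) - C(-13, -9) = -5*361 - ((-13)**2 - 3*(-9)) = -1805 - (169 + 27) = -1805 - 1*196 = -1805 - 196 = -2001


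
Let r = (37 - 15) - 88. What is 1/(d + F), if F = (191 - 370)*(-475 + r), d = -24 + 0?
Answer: 1/96815 ≈ 1.0329e-5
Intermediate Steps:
r = -66 (r = 22 - 88 = -66)
d = -24
F = 96839 (F = (191 - 370)*(-475 - 66) = -179*(-541) = 96839)
1/(d + F) = 1/(-24 + 96839) = 1/96815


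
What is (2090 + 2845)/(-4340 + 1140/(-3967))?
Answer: -3915429/3443584 ≈ -1.1370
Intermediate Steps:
(2090 + 2845)/(-4340 + 1140/(-3967)) = 4935/(-4340 + 1140*(-1/3967)) = 4935/(-4340 - 1140/3967) = 4935/(-17217920/3967) = 4935*(-3967/17217920) = -3915429/3443584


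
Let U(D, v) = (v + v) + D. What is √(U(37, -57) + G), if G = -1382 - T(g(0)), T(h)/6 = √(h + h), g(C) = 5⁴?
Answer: √(-1459 - 150*√2) ≈ 40.879*I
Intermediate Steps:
g(C) = 625
T(h) = 6*√2*√h (T(h) = 6*√(h + h) = 6*√(2*h) = 6*(√2*√h) = 6*√2*√h)
U(D, v) = D + 2*v (U(D, v) = 2*v + D = D + 2*v)
G = -1382 - 150*√2 (G = -1382 - 6*√2*√625 = -1382 - 6*√2*25 = -1382 - 150*√2 ≈ -1594.1)
√(U(37, -57) + G) = √((37 + 2*(-57)) + (-1382 - 150*√2)) = √((37 - 114) + (-1382 - 150*√2)) = √(-77 + (-1382 - 150*√2)) = √(-1459 - 150*√2)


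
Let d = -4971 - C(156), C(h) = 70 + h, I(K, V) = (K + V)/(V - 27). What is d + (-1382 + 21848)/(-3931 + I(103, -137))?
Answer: -1676801237/322325 ≈ -5202.2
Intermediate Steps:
I(K, V) = (K + V)/(-27 + V)
d = -5197 (d = -4971 - (70 + 156) = -4971 - 1*226 = -4971 - 226 = -5197)
d + (-1382 + 21848)/(-3931 + I(103, -137)) = -5197 + (-1382 + 21848)/(-3931 + (103 - 137)/(-27 - 137)) = -5197 + 20466/(-3931 - 34/(-164)) = -5197 + 20466/(-3931 - 1/164*(-34)) = -5197 + 20466/(-3931 + 17/82) = -5197 + 20466/(-322325/82) = -5197 + 20466*(-82/322325) = -5197 - 1678212/322325 = -1676801237/322325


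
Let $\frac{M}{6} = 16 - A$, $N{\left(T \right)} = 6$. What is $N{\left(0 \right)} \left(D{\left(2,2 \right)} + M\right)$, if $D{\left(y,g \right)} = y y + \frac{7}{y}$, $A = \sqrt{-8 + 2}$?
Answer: $621 - 36 i \sqrt{6} \approx 621.0 - 88.182 i$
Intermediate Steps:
$A = i \sqrt{6}$ ($A = \sqrt{-6} = i \sqrt{6} \approx 2.4495 i$)
$D{\left(y,g \right)} = y^{2} + \frac{7}{y}$
$M = 96 - 6 i \sqrt{6}$ ($M = 6 \left(16 - i \sqrt{6}\right) = 96 - 6 i \sqrt{6} \approx 96.0 - 14.697 i$)
$N{\left(0 \right)} \left(D{\left(2,2 \right)} + M\right) = 6 \left(\frac{7 + 2^{3}}{2} + \left(96 - 6 i \sqrt{6}\right)\right) = 6 \left(\frac{7 + 8}{2} + \left(96 - 6 i \sqrt{6}\right)\right) = 6 \left(\frac{1}{2} \cdot 15 + \left(96 - 6 i \sqrt{6}\right)\right) = 6 \left(\frac{15}{2} + \left(96 - 6 i \sqrt{6}\right)\right) = 6 \left(\frac{207}{2} - 6 i \sqrt{6}\right) = 621 - 36 i \sqrt{6}$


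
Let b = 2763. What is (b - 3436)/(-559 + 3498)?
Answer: -673/2939 ≈ -0.22899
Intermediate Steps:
(b - 3436)/(-559 + 3498) = (2763 - 3436)/(-559 + 3498) = -673/2939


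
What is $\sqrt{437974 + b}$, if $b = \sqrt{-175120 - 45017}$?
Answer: $\sqrt{437974 + i \sqrt{220137}} \approx 661.8 + 0.354 i$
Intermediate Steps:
$b = i \sqrt{220137}$ ($b = \sqrt{-220137} = i \sqrt{220137} \approx 469.19 i$)
$\sqrt{437974 + b} = \sqrt{437974 + i \sqrt{220137}}$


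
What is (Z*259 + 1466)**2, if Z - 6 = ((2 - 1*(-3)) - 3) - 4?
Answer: 6260004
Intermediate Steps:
Z = 4 (Z = 6 + (((2 - 1*(-3)) - 3) - 4) = 6 + (((2 + 3) - 3) - 4) = 6 + ((5 - 3) - 4) = 6 + (2 - 4) = 6 - 2 = 4)
(Z*259 + 1466)**2 = (4*259 + 1466)**2 = (1036 + 1466)**2 = 2502**2 = 6260004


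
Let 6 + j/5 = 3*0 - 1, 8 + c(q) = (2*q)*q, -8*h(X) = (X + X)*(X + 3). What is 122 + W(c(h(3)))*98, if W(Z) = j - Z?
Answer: -6493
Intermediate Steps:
h(X) = -X*(3 + X)/4 (h(X) = -(X + X)*(X + 3)/8 = -2*X*(3 + X)/8 = -X*(3 + X)/4)
c(q) = -8 + 2*q² (c(q) = -8 + (2*q)*q = -8 + 2*q²)
j = -35 (j = -30 + 5*(3*0 - 1) = -30 + 5*(0 - 1) = -30 + 5*(-1) = -30 - 5 = -35)
W(Z) = -35 - Z
122 + W(c(h(3)))*98 = 122 + (-35 - (-8 + 2*(-¼*3*(3 + 3))²))*98 = 122 + (-35 - (-8 + 2*(-¼*3*6)²))*98 = 122 + (-35 - (-8 + 2*(-9/2)²))*98 = 122 + (-35 - (-8 + 2*(81/4)))*98 = 122 + (-35 - (-8 + 81/2))*98 = 122 + (-35 - 1*65/2)*98 = 122 + (-35 - 65/2)*98 = 122 - 135/2*98 = 122 - 6615 = -6493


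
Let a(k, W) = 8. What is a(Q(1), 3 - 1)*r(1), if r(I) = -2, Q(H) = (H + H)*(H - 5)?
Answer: -16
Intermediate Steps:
Q(H) = 2*H*(-5 + H) (Q(H) = (2*H)*(-5 + H) = 2*H*(-5 + H))
a(Q(1), 3 - 1)*r(1) = 8*(-2) = -16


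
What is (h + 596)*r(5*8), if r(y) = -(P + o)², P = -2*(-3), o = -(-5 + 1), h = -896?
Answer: 30000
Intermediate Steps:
o = 4 (o = -1*(-4) = 4)
P = 6
r(y) = -100 (r(y) = -(6 + 4)² = -1*10² = -1*100 = -100)
(h + 596)*r(5*8) = (-896 + 596)*(-100) = -300*(-100) = 30000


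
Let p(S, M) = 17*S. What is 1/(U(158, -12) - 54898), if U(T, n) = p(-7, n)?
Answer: -1/55017 ≈ -1.8176e-5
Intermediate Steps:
U(T, n) = -119 (U(T, n) = 17*(-7) = -119)
1/(U(158, -12) - 54898) = 1/(-119 - 54898) = 1/(-55017) = -1/55017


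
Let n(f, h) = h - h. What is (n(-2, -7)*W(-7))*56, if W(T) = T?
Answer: 0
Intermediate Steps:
n(f, h) = 0
(n(-2, -7)*W(-7))*56 = (0*(-7))*56 = 0*56 = 0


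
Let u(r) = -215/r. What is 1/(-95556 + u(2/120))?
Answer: -1/108456 ≈ -9.2203e-6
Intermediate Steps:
1/(-95556 + u(2/120)) = 1/(-95556 - 215/(2/120)) = 1/(-95556 - 215/(2*(1/120))) = 1/(-95556 - 215/1/60) = 1/(-95556 - 215*60) = 1/(-95556 - 12900) = 1/(-108456) = -1/108456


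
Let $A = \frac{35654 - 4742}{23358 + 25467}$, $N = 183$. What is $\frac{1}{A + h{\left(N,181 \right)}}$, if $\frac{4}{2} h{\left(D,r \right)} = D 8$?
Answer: $\frac{2325}{1703372} \approx 0.0013649$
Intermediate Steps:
$h{\left(D,r \right)} = 4 D$ ($h{\left(D,r \right)} = \frac{D 8}{2} = \frac{8 D}{2} = 4 D$)
$A = \frac{1472}{2325}$ ($A = \frac{30912}{48825} = 30912 \cdot \frac{1}{48825} = \frac{1472}{2325} \approx 0.63312$)
$\frac{1}{A + h{\left(N,181 \right)}} = \frac{1}{\frac{1472}{2325} + 4 \cdot 183} = \frac{1}{\frac{1472}{2325} + 732} = \frac{1}{\frac{1703372}{2325}} = \frac{2325}{1703372}$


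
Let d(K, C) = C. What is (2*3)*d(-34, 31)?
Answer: 186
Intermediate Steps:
(2*3)*d(-34, 31) = (2*3)*31 = 6*31 = 186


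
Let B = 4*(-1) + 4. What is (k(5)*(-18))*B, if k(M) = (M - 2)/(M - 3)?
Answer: 0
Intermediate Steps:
k(M) = (-2 + M)/(-3 + M)
B = 0 (B = -4 + 4 = 0)
(k(5)*(-18))*B = (((-2 + 5)/(-3 + 5))*(-18))*0 = ((3/2)*(-18))*0 = -27*0 = 0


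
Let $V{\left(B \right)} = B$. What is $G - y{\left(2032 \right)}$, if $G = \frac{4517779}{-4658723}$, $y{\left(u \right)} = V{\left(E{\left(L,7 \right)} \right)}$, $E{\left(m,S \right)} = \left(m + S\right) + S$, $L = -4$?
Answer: $- \frac{51105009}{4658723} \approx -10.97$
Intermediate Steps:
$E{\left(m,S \right)} = m + 2 S$ ($E{\left(m,S \right)} = \left(S + m\right) + S = m + 2 S$)
$y{\left(u \right)} = 10$ ($y{\left(u \right)} = -4 + 2 \cdot 7 = -4 + 14 = 10$)
$G = - \frac{4517779}{4658723}$ ($G = 4517779 \left(- \frac{1}{4658723}\right) = - \frac{4517779}{4658723} \approx -0.96975$)
$G - y{\left(2032 \right)} = - \frac{4517779}{4658723} - 10 = - \frac{51105009}{4658723}$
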